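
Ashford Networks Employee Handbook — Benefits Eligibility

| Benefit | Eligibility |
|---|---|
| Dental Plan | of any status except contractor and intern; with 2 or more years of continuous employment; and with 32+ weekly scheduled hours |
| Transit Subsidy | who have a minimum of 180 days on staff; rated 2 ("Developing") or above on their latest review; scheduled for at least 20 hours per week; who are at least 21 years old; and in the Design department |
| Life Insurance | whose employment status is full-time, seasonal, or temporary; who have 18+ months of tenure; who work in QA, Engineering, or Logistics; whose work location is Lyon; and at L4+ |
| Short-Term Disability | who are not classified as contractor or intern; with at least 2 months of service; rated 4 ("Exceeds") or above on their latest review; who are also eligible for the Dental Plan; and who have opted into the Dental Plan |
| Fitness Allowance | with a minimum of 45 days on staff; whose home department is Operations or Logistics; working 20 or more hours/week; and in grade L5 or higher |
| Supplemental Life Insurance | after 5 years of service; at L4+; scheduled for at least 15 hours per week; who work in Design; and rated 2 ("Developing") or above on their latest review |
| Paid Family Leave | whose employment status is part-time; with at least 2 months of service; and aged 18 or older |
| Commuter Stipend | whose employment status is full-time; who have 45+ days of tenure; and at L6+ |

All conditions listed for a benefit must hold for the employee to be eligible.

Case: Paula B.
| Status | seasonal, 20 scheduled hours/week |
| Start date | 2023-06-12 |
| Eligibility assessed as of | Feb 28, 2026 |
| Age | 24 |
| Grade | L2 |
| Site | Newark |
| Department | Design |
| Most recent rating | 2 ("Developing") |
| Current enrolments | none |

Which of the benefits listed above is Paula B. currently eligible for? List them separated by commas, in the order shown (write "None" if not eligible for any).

Transit Subsidy

Service from 2023-06-12 to Feb 28, 2026: 992 days.
Dental Plan — status seasonal ✓ (not excluded); service 992 days ≥ 2 years (≈730 days) ✓; 20 hrs/wk < 32 ✗ → not eligible.
Transit Subsidy — service 992 days ≥ 180 days ✓; rating 2 ≥ 2 ✓; 20 hrs/wk ≥ 20 ✓; age 24 ≥ 21 ✓; dept Design ✓ → eligible.
Life Insurance — status seasonal ✓; service 992 days ≥ 18 months (≈540 days) ✓; dept Design ✗ → not eligible.
Short-Term Disability — status seasonal ✓ (not excluded); service 992 days ≥ 2 months (≈60 days) ✓; rating 2 < 4 ✗ → not eligible.
Fitness Allowance — service 992 days ≥ 45 days ✓; dept Design ✗ → not eligible.
Supplemental Life Insurance — service 992 days < 5 years (≈1825 days) ✗ → not eligible.
Paid Family Leave — status seasonal ✗ (requires part-time) → not eligible.
Commuter Stipend — status seasonal ✗ (requires full-time) → not eligible.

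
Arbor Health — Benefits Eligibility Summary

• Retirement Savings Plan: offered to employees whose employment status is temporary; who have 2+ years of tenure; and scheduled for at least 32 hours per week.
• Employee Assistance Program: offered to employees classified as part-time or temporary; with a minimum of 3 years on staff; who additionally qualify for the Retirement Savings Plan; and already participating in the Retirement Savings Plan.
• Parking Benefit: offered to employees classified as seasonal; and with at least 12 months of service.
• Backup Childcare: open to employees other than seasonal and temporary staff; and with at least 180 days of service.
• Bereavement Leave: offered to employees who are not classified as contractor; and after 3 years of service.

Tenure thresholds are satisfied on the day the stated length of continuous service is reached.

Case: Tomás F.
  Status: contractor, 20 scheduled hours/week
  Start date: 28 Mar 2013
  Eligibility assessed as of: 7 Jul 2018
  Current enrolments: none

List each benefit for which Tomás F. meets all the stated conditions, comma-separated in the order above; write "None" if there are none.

Backup Childcare

Service from 28 Mar 2013 to 7 Jul 2018: 1927 days.
Retirement Savings Plan — status contractor ✗ (requires temporary) → not eligible.
Employee Assistance Program — status contractor ✗ (requires part-time or temporary) → not eligible.
Parking Benefit — status contractor ✗ (requires seasonal) → not eligible.
Backup Childcare — status contractor ✓ (not excluded); service 1927 days ≥ 180 days ✓ → eligible.
Bereavement Leave — status contractor ✗ (excluded) → not eligible.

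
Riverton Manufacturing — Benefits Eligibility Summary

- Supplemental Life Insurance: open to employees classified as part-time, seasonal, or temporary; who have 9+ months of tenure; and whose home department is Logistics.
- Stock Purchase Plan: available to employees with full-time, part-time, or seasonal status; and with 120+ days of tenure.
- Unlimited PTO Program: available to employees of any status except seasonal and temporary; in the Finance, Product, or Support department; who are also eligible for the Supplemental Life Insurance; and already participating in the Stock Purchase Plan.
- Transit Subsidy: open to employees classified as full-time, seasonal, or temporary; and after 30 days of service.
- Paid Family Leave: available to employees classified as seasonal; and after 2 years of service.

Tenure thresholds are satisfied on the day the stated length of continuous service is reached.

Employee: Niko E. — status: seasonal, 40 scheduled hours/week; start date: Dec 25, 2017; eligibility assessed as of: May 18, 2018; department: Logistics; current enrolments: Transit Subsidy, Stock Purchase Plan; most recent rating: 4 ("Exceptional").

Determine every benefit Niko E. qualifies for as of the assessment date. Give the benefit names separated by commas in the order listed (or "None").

Stock Purchase Plan, Transit Subsidy

Service from Dec 25, 2017 to May 18, 2018: 144 days.
Supplemental Life Insurance — status seasonal ✓; service 144 days < 9 months (≈270 days) ✗ → not eligible.
Stock Purchase Plan — status seasonal ✓; service 144 days ≥ 120 days ✓ → eligible.
Unlimited PTO Program — status seasonal ✗ (excluded) → not eligible.
Transit Subsidy — status seasonal ✓; service 144 days ≥ 30 days ✓ → eligible.
Paid Family Leave — status seasonal ✓; service 144 days < 2 years (≈730 days) ✗ → not eligible.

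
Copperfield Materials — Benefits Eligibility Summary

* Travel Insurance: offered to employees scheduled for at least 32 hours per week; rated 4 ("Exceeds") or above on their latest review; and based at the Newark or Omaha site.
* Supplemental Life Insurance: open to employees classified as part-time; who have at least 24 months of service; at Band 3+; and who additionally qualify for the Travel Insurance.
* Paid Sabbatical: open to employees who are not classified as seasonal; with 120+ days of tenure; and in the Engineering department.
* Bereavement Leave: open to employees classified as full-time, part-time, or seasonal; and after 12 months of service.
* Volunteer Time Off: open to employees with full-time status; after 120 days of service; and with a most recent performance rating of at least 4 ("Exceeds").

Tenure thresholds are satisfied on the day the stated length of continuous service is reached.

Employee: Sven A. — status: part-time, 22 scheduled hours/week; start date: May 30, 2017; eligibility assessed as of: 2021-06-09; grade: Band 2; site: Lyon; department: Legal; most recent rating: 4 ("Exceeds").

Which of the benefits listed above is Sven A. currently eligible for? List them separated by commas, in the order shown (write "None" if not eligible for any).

Service from May 30, 2017 to 2021-06-09: 1471 days.
Travel Insurance — 22 hrs/wk < 32 ✗ → not eligible.
Supplemental Life Insurance — status part-time ✓; service 1471 days ≥ 24 months (≈720 days) ✓; grade Band 2 < Band 3 ✗ → not eligible.
Paid Sabbatical — status part-time ✓ (not excluded); service 1471 days ≥ 120 days ✓; dept Legal ✗ → not eligible.
Bereavement Leave — status part-time ✓; service 1471 days ≥ 12 months (≈360 days) ✓ → eligible.
Volunteer Time Off — status part-time ✗ (requires full-time) → not eligible.

Bereavement Leave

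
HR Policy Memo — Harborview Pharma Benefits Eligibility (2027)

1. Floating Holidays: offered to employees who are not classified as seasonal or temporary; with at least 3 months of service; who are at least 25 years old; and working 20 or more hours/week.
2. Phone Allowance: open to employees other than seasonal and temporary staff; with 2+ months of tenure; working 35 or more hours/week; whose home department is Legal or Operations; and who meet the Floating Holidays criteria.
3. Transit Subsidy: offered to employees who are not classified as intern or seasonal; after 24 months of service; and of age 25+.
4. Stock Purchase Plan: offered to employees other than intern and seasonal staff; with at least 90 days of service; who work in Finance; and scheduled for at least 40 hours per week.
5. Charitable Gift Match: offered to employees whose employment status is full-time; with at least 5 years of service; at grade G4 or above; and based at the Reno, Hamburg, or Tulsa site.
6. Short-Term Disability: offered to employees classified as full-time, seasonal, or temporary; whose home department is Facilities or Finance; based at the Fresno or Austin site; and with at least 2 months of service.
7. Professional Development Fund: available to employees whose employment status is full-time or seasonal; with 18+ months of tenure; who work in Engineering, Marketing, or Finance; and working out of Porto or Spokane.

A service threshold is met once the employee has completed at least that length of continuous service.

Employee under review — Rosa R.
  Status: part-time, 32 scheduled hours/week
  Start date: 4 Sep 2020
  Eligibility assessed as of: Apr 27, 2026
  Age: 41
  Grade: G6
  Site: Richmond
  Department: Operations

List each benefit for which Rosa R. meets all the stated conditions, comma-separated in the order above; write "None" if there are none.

Floating Holidays, Transit Subsidy

Service from 4 Sep 2020 to Apr 27, 2026: 2061 days.
Floating Holidays — status part-time ✓ (not excluded); service 2061 days ≥ 3 months (≈90 days) ✓; age 41 ≥ 25 ✓; 32 hrs/wk ≥ 20 ✓ → eligible.
Phone Allowance — status part-time ✓ (not excluded); service 2061 days ≥ 2 months (≈60 days) ✓; 32 hrs/wk < 35 ✗ → not eligible.
Transit Subsidy — status part-time ✓ (not excluded); service 2061 days ≥ 24 months (≈720 days) ✓; age 41 ≥ 25 ✓ → eligible.
Stock Purchase Plan — status part-time ✓ (not excluded); service 2061 days ≥ 90 days ✓; dept Operations ✗ → not eligible.
Charitable Gift Match — status part-time ✗ (requires full-time) → not eligible.
Short-Term Disability — status part-time ✗ (requires full-time, seasonal, or temporary) → not eligible.
Professional Development Fund — status part-time ✗ (requires full-time or seasonal) → not eligible.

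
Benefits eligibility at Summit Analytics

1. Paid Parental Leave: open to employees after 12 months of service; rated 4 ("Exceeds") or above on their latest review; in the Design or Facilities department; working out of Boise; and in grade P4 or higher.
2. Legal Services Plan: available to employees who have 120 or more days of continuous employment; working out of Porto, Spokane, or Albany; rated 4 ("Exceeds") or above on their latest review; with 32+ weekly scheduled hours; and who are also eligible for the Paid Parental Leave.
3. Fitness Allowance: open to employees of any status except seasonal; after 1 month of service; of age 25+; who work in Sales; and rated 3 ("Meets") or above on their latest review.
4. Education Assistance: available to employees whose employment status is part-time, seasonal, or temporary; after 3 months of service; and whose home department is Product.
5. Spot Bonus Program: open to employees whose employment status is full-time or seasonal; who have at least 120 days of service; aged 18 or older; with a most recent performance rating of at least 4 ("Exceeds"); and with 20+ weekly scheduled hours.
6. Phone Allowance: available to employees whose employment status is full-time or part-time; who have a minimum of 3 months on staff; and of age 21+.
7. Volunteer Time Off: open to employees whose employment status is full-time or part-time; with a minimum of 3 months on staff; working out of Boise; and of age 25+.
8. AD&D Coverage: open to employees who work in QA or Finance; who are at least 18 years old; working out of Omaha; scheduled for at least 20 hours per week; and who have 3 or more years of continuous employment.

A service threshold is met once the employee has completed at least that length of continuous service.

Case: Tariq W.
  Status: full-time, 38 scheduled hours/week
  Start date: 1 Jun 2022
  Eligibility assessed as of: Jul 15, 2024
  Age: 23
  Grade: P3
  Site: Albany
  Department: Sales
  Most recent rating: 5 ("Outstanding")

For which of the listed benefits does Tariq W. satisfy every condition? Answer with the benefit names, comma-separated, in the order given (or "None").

Service from 1 Jun 2022 to Jul 15, 2024: 775 days.
Paid Parental Leave — service 775 days ≥ 12 months (≈360 days) ✓; rating 5 ≥ 4 ✓; dept Sales ✗ → not eligible.
Legal Services Plan — service 775 days ≥ 120 days ✓; site Albany ✓; rating 5 ≥ 4 ✓; 38 hrs/wk ≥ 32 ✓; not eligible for Paid Parental Leave ✗ → not eligible.
Fitness Allowance — status full-time ✓ (not excluded); service 775 days ≥ 1 month (≈30 days) ✓; age 23 < 25 ✗ → not eligible.
Education Assistance — status full-time ✗ (requires part-time, seasonal, or temporary) → not eligible.
Spot Bonus Program — status full-time ✓; service 775 days ≥ 120 days ✓; age 23 ≥ 18 ✓; rating 5 ≥ 4 ✓; 38 hrs/wk ≥ 20 ✓ → eligible.
Phone Allowance — status full-time ✓; service 775 days ≥ 3 months (≈90 days) ✓; age 23 ≥ 21 ✓ → eligible.
Volunteer Time Off — status full-time ✓; service 775 days ≥ 3 months (≈90 days) ✓; site Albany ✗ (not Boise) → not eligible.
AD&D Coverage — dept Sales ✗ → not eligible.

Spot Bonus Program, Phone Allowance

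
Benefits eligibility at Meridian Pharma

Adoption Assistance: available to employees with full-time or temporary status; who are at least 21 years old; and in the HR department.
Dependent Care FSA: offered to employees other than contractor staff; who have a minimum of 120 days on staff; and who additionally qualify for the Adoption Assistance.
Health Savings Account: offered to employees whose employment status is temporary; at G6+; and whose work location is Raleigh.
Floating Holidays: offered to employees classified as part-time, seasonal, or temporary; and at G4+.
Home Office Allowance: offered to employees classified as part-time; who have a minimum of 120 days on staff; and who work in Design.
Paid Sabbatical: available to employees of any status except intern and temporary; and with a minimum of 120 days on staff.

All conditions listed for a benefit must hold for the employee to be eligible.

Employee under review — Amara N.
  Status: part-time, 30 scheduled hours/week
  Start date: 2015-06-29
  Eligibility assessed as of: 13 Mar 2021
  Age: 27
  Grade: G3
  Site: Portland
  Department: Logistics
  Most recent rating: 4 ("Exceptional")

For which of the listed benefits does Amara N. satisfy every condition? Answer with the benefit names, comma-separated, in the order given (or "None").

Service from 2015-06-29 to 13 Mar 2021: 2084 days.
Adoption Assistance — status part-time ✗ (requires full-time or temporary) → not eligible.
Dependent Care FSA — status part-time ✓ (not excluded); service 2084 days ≥ 120 days ✓; not eligible for Adoption Assistance ✗ → not eligible.
Health Savings Account — status part-time ✗ (requires temporary) → not eligible.
Floating Holidays — status part-time ✓; grade G3 < G4 ✗ → not eligible.
Home Office Allowance — status part-time ✓; service 2084 days ≥ 120 days ✓; dept Logistics ✗ → not eligible.
Paid Sabbatical — status part-time ✓ (not excluded); service 2084 days ≥ 120 days ✓ → eligible.

Paid Sabbatical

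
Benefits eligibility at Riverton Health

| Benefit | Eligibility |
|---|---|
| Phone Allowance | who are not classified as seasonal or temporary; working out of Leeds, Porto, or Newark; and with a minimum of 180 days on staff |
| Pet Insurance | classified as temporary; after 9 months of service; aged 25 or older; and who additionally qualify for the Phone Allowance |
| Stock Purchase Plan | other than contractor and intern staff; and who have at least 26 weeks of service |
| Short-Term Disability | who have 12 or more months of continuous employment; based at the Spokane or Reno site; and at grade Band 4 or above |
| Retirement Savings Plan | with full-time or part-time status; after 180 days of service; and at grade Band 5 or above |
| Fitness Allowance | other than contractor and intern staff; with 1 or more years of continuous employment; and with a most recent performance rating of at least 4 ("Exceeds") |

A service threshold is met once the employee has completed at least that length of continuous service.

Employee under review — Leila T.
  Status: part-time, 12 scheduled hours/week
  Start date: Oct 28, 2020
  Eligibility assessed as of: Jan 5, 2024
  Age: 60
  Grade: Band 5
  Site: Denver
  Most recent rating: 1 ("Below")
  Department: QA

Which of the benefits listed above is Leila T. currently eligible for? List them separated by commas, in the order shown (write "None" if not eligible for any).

Service from Oct 28, 2020 to Jan 5, 2024: 1164 days.
Phone Allowance — status part-time ✓ (not excluded); site Denver ✗ (not Leeds, Porto, or Newark) → not eligible.
Pet Insurance — status part-time ✗ (requires temporary) → not eligible.
Stock Purchase Plan — status part-time ✓ (not excluded); service 1164 days ≥ 26 weeks (≈182 days) ✓ → eligible.
Short-Term Disability — service 1164 days ≥ 12 months (≈360 days) ✓; site Denver ✗ (not Spokane or Reno) → not eligible.
Retirement Savings Plan — status part-time ✓; service 1164 days ≥ 180 days ✓; grade Band 5 ≥ Band 5 ✓ → eligible.
Fitness Allowance — status part-time ✓ (not excluded); service 1164 days ≥ 1 year (≈365 days) ✓; rating 1 < 4 ✗ → not eligible.

Stock Purchase Plan, Retirement Savings Plan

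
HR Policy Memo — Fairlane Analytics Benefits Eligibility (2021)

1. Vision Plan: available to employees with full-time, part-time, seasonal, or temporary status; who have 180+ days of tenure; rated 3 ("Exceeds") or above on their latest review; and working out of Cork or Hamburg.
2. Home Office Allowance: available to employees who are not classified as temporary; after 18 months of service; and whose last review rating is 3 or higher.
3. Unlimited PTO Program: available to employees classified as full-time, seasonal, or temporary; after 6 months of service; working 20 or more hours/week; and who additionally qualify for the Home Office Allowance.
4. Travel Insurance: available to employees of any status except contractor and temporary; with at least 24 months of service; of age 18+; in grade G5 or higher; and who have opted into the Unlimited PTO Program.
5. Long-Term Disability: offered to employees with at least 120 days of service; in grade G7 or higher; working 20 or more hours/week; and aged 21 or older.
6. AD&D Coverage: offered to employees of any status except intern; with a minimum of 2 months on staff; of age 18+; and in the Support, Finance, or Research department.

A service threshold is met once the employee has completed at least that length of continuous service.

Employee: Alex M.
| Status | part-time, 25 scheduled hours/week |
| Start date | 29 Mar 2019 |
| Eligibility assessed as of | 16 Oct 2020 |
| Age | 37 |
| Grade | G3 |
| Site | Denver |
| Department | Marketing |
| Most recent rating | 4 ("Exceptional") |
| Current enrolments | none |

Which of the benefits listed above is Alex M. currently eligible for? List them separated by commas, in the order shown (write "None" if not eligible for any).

Home Office Allowance

Service from 29 Mar 2019 to 16 Oct 2020: 567 days.
Vision Plan — status part-time ✓; service 567 days ≥ 180 days ✓; rating 4 ≥ 3 ✓; site Denver ✗ (not Cork or Hamburg) → not eligible.
Home Office Allowance — status part-time ✓ (not excluded); service 567 days ≥ 18 months (≈540 days) ✓; rating 4 ≥ 3 ✓ → eligible.
Unlimited PTO Program — status part-time ✗ (requires full-time, seasonal, or temporary) → not eligible.
Travel Insurance — status part-time ✓ (not excluded); service 567 days < 24 months (≈720 days) ✗ → not eligible.
Long-Term Disability — service 567 days ≥ 120 days ✓; grade G3 < G7 ✗ → not eligible.
AD&D Coverage — status part-time ✓ (not excluded); service 567 days ≥ 2 months (≈60 days) ✓; age 37 ≥ 18 ✓; dept Marketing ✗ → not eligible.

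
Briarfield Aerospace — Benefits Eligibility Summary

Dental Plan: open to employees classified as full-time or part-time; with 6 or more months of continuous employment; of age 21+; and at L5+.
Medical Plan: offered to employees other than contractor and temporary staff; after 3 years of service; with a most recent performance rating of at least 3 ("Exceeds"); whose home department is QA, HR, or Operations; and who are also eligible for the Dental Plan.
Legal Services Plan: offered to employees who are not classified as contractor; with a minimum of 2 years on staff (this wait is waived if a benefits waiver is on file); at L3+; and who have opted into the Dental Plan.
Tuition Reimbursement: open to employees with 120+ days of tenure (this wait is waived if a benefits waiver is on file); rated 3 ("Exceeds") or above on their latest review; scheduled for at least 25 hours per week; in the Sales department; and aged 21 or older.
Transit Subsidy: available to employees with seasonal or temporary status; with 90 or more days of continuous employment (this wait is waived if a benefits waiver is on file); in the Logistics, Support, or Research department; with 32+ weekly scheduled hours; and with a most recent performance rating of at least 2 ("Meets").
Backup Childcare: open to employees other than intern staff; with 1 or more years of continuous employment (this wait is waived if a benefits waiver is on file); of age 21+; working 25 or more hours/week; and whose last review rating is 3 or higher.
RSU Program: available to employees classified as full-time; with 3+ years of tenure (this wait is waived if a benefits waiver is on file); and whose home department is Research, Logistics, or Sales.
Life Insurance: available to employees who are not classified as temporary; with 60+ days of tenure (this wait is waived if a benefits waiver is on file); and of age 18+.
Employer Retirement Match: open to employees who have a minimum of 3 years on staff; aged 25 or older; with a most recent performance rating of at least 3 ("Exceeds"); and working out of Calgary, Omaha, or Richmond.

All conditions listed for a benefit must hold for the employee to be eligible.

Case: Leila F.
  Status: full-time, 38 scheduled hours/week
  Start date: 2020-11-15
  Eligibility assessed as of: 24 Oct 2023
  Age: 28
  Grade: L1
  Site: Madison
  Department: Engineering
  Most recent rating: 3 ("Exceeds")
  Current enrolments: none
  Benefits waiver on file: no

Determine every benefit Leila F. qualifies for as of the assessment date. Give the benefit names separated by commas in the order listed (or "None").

Service from 2020-11-15 to 24 Oct 2023: 1073 days.
Dental Plan — status full-time ✓; service 1073 days ≥ 6 months (≈180 days) ✓; age 28 ≥ 21 ✓; grade L1 < L5 ✗ → not eligible.
Medical Plan — status full-time ✓ (not excluded); service 1073 days < 3 years (≈1095 days) ✗ → not eligible.
Legal Services Plan — status full-time ✓ (not excluded); no waiver, service 1073 days ≥ 2 years (≈730 days) ✓; grade L1 < L3 ✗ → not eligible.
Tuition Reimbursement — no waiver, service 1073 days ≥ 120 days ✓; rating 3 ≥ 3 ✓; 38 hrs/wk ≥ 25 ✓; dept Engineering ✗ → not eligible.
Transit Subsidy — status full-time ✗ (requires seasonal or temporary) → not eligible.
Backup Childcare — status full-time ✓ (not excluded); no waiver, service 1073 days ≥ 1 year (≈365 days) ✓; age 28 ≥ 21 ✓; 38 hrs/wk ≥ 25 ✓; rating 3 ≥ 3 ✓ → eligible.
RSU Program — status full-time ✓; no waiver, service 1073 days < 3 years (≈1095 days) ✗ → not eligible.
Life Insurance — status full-time ✓ (not excluded); no waiver, service 1073 days ≥ 60 days ✓; age 28 ≥ 18 ✓ → eligible.
Employer Retirement Match — service 1073 days < 3 years (≈1095 days) ✗ → not eligible.

Backup Childcare, Life Insurance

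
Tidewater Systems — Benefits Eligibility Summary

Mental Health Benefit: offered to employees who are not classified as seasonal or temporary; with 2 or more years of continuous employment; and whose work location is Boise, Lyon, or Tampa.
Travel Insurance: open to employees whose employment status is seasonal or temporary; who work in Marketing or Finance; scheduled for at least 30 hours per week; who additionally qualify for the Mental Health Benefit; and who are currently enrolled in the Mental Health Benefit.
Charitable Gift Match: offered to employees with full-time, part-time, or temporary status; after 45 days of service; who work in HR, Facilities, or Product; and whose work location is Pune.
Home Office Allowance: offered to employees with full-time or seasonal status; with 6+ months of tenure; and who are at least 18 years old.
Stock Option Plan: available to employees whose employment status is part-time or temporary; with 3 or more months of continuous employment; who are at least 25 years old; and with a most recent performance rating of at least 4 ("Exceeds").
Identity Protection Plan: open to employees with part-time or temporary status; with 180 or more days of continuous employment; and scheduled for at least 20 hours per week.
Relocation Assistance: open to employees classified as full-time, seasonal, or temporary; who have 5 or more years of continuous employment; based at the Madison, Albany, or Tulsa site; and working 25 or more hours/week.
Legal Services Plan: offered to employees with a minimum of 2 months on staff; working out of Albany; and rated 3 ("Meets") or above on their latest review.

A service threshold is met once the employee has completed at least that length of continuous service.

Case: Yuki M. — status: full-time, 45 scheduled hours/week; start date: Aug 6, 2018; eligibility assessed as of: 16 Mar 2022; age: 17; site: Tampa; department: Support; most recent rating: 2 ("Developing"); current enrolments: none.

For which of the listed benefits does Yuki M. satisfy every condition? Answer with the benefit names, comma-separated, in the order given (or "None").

Mental Health Benefit

Service from Aug 6, 2018 to 16 Mar 2022: 1318 days.
Mental Health Benefit — status full-time ✓ (not excluded); service 1318 days ≥ 2 years (≈730 days) ✓; site Tampa ✓ → eligible.
Travel Insurance — status full-time ✗ (requires seasonal or temporary) → not eligible.
Charitable Gift Match — status full-time ✓; service 1318 days ≥ 45 days ✓; dept Support ✗ → not eligible.
Home Office Allowance — status full-time ✓; service 1318 days ≥ 6 months (≈180 days) ✓; age 17 < 18 ✗ → not eligible.
Stock Option Plan — status full-time ✗ (requires part-time or temporary) → not eligible.
Identity Protection Plan — status full-time ✗ (requires part-time or temporary) → not eligible.
Relocation Assistance — status full-time ✓; service 1318 days < 5 years (≈1825 days) ✗ → not eligible.
Legal Services Plan — service 1318 days ≥ 2 months (≈60 days) ✓; site Tampa ✗ (not Albany) → not eligible.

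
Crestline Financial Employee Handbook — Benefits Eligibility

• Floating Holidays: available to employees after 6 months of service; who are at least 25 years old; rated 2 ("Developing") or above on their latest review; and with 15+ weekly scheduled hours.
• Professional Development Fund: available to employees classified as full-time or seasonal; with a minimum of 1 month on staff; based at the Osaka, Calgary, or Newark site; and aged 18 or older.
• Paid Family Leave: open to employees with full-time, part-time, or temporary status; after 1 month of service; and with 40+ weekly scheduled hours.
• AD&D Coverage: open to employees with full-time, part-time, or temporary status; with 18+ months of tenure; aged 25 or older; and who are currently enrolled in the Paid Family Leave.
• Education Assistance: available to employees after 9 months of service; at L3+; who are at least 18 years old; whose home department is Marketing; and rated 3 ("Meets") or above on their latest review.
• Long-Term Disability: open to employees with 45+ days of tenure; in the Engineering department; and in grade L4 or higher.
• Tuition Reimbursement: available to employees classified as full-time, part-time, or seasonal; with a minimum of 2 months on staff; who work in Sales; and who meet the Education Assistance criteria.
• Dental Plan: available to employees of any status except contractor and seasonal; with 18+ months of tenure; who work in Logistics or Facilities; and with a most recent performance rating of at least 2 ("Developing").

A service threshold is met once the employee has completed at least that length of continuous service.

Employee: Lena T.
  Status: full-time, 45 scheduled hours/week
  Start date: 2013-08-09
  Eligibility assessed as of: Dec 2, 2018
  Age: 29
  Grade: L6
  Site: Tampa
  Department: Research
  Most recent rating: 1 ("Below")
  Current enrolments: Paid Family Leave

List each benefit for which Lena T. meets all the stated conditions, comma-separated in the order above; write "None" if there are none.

Paid Family Leave, AD&D Coverage

Service from 2013-08-09 to Dec 2, 2018: 1941 days.
Floating Holidays — service 1941 days ≥ 6 months (≈180 days) ✓; age 29 ≥ 25 ✓; rating 1 < 2 ✗ → not eligible.
Professional Development Fund — status full-time ✓; service 1941 days ≥ 1 month (≈30 days) ✓; site Tampa ✗ (not Osaka, Calgary, or Newark) → not eligible.
Paid Family Leave — status full-time ✓; service 1941 days ≥ 1 month (≈30 days) ✓; 45 hrs/wk ≥ 40 ✓ → eligible.
AD&D Coverage — status full-time ✓; service 1941 days ≥ 18 months (≈540 days) ✓; age 29 ≥ 25 ✓; enrolled in Paid Family Leave ✓ → eligible.
Education Assistance — service 1941 days ≥ 9 months (≈270 days) ✓; grade L6 ≥ L3 ✓; age 29 ≥ 18 ✓; dept Research ✗ → not eligible.
Long-Term Disability — service 1941 days ≥ 45 days ✓; dept Research ✗ → not eligible.
Tuition Reimbursement — status full-time ✓; service 1941 days ≥ 2 months (≈60 days) ✓; dept Research ✗ → not eligible.
Dental Plan — status full-time ✓ (not excluded); service 1941 days ≥ 18 months (≈540 days) ✓; dept Research ✗ → not eligible.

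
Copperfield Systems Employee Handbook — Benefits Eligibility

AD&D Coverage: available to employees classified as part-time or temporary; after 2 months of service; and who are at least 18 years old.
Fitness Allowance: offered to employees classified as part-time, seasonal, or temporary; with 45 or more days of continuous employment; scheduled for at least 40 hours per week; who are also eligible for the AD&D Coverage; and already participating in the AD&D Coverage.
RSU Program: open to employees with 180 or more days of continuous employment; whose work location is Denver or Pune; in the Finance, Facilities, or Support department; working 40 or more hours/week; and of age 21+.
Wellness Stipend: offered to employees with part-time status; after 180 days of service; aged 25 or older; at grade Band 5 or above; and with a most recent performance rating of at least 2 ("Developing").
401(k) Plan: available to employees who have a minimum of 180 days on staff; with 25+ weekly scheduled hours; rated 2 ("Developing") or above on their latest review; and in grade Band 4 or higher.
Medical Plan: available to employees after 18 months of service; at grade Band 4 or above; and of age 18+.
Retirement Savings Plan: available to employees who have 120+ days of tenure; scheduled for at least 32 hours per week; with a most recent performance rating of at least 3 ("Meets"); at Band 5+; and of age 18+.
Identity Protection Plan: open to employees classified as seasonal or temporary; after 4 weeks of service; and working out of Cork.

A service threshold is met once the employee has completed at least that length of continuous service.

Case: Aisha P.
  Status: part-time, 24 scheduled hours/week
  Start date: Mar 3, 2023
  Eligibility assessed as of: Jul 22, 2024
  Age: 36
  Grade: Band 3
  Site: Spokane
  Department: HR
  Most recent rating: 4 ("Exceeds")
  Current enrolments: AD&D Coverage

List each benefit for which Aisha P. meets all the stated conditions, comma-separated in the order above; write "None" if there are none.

AD&D Coverage

Service from Mar 3, 2023 to Jul 22, 2024: 507 days.
AD&D Coverage — status part-time ✓; service 507 days ≥ 2 months (≈60 days) ✓; age 36 ≥ 18 ✓ → eligible.
Fitness Allowance — status part-time ✓; service 507 days ≥ 45 days ✓; 24 hrs/wk < 40 ✗ → not eligible.
RSU Program — service 507 days ≥ 180 days ✓; site Spokane ✗ (not Denver or Pune) → not eligible.
Wellness Stipend — status part-time ✓; service 507 days ≥ 180 days ✓; age 36 ≥ 25 ✓; grade Band 3 < Band 5 ✗ → not eligible.
401(k) Plan — service 507 days ≥ 180 days ✓; 24 hrs/wk < 25 ✗ → not eligible.
Medical Plan — service 507 days < 18 months (≈540 days) ✗ → not eligible.
Retirement Savings Plan — service 507 days ≥ 120 days ✓; 24 hrs/wk < 32 ✗ → not eligible.
Identity Protection Plan — status part-time ✗ (requires seasonal or temporary) → not eligible.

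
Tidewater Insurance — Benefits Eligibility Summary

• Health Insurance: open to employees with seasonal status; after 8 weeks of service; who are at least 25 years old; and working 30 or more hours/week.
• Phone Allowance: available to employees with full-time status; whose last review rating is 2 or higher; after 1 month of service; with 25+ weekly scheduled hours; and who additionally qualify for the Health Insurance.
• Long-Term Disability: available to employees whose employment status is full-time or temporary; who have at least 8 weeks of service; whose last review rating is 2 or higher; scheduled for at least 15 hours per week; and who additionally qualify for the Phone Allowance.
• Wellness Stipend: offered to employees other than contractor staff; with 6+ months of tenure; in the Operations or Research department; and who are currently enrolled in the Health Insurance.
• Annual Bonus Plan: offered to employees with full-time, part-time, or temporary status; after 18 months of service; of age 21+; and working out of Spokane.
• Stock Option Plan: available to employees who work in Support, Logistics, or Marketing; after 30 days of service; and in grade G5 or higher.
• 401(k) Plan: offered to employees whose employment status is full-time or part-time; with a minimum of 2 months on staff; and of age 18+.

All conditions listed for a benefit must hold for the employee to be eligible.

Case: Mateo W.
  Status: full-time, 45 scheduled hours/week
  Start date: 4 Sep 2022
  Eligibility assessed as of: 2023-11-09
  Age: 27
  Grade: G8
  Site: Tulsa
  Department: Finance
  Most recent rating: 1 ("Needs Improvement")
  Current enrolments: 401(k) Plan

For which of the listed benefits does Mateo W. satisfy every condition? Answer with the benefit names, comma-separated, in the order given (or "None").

401(k) Plan

Service from 4 Sep 2022 to 2023-11-09: 431 days.
Health Insurance — status full-time ✗ (requires seasonal) → not eligible.
Phone Allowance — status full-time ✓; rating 1 < 2 ✗ → not eligible.
Long-Term Disability — status full-time ✓; service 431 days ≥ 8 weeks (≈56 days) ✓; rating 1 < 2 ✗ → not eligible.
Wellness Stipend — status full-time ✓ (not excluded); service 431 days ≥ 6 months (≈180 days) ✓; dept Finance ✗ → not eligible.
Annual Bonus Plan — status full-time ✓; service 431 days < 18 months (≈540 days) ✗ → not eligible.
Stock Option Plan — dept Finance ✗ → not eligible.
401(k) Plan — status full-time ✓; service 431 days ≥ 2 months (≈60 days) ✓; age 27 ≥ 18 ✓ → eligible.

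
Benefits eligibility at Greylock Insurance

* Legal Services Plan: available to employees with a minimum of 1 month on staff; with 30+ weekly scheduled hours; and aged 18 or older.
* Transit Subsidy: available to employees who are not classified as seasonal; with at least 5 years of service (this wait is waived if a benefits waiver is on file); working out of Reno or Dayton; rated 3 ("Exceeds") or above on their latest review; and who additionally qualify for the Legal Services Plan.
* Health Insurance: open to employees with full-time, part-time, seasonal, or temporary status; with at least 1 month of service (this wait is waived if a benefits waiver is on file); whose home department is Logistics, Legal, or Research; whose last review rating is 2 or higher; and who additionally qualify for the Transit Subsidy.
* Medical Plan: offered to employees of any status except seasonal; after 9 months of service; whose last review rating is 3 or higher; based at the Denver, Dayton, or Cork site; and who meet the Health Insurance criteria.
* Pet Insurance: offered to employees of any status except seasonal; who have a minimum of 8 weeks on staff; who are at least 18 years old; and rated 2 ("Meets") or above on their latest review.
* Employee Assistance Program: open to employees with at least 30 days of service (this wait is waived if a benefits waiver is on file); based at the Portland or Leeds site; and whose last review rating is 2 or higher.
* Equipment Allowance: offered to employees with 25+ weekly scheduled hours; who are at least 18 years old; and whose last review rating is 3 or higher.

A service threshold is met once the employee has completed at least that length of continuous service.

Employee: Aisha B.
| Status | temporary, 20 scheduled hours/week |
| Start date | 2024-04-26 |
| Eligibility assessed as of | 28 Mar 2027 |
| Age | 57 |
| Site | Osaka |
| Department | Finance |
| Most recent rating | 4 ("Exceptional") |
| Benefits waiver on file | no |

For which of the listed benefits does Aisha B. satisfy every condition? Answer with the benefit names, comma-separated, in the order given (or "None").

Service from 2024-04-26 to 28 Mar 2027: 1066 days.
Legal Services Plan — service 1066 days ≥ 1 month (≈30 days) ✓; 20 hrs/wk < 30 ✗ → not eligible.
Transit Subsidy — status temporary ✓ (not excluded); no waiver, service 1066 days < 5 years (≈1825 days) ✗ → not eligible.
Health Insurance — status temporary ✓; no waiver, service 1066 days ≥ 1 month (≈30 days) ✓; dept Finance ✗ → not eligible.
Medical Plan — status temporary ✓ (not excluded); service 1066 days ≥ 9 months (≈270 days) ✓; rating 4 ≥ 3 ✓; site Osaka ✗ (not Denver, Dayton, or Cork) → not eligible.
Pet Insurance — status temporary ✓ (not excluded); service 1066 days ≥ 8 weeks (≈56 days) ✓; age 57 ≥ 18 ✓; rating 4 ≥ 2 ✓ → eligible.
Employee Assistance Program — no waiver, service 1066 days ≥ 30 days ✓; site Osaka ✗ (not Portland or Leeds) → not eligible.
Equipment Allowance — 20 hrs/wk < 25 ✗ → not eligible.

Pet Insurance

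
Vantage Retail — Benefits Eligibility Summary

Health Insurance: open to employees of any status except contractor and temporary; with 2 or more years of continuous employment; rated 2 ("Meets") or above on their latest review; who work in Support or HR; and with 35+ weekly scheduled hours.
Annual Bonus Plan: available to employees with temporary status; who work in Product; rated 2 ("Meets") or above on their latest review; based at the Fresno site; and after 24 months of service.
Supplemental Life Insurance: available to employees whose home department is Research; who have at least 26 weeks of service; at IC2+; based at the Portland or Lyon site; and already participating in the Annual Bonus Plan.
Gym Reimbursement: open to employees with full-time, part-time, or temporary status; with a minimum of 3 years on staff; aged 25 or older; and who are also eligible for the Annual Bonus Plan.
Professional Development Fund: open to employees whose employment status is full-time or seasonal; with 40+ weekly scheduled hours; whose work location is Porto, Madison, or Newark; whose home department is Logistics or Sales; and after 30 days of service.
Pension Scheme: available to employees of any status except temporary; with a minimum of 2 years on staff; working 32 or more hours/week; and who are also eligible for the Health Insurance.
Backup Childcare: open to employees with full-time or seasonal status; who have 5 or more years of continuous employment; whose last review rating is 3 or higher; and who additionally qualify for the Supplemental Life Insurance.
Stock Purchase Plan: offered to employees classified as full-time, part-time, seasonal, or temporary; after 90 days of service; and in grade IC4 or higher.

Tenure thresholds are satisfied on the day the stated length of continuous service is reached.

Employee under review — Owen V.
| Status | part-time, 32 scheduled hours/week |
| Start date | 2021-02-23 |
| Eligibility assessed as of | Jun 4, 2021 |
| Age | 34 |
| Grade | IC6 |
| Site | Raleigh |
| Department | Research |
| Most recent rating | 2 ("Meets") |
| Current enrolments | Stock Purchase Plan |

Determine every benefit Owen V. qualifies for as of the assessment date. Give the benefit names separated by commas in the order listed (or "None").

Stock Purchase Plan

Service from 2021-02-23 to Jun 4, 2021: 101 days.
Health Insurance — status part-time ✓ (not excluded); service 101 days < 2 years (≈730 days) ✗ → not eligible.
Annual Bonus Plan — status part-time ✗ (requires temporary) → not eligible.
Supplemental Life Insurance — dept Research ✓; service 101 days < 26 weeks (≈182 days) ✗ → not eligible.
Gym Reimbursement — status part-time ✓; service 101 days < 3 years (≈1095 days) ✗ → not eligible.
Professional Development Fund — status part-time ✗ (requires full-time or seasonal) → not eligible.
Pension Scheme — status part-time ✓ (not excluded); service 101 days < 2 years (≈730 days) ✗ → not eligible.
Backup Childcare — status part-time ✗ (requires full-time or seasonal) → not eligible.
Stock Purchase Plan — status part-time ✓; service 101 days ≥ 90 days ✓; grade IC6 ≥ IC4 ✓ → eligible.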